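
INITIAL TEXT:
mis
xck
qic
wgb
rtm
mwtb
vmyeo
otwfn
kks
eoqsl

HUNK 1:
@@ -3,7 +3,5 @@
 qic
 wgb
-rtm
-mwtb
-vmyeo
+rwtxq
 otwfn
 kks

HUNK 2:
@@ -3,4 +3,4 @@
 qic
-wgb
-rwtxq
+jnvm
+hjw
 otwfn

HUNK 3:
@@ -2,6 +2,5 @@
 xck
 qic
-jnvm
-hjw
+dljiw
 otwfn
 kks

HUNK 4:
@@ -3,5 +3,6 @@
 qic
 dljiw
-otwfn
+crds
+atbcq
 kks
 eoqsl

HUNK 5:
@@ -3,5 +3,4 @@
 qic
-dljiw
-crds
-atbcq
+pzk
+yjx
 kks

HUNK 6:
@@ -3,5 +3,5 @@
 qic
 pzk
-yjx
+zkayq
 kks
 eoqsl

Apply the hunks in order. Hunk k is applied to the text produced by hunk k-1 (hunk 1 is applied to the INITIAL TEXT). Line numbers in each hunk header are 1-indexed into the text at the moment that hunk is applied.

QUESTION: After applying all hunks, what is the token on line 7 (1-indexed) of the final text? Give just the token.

Answer: eoqsl

Derivation:
Hunk 1: at line 3 remove [rtm,mwtb,vmyeo] add [rwtxq] -> 8 lines: mis xck qic wgb rwtxq otwfn kks eoqsl
Hunk 2: at line 3 remove [wgb,rwtxq] add [jnvm,hjw] -> 8 lines: mis xck qic jnvm hjw otwfn kks eoqsl
Hunk 3: at line 2 remove [jnvm,hjw] add [dljiw] -> 7 lines: mis xck qic dljiw otwfn kks eoqsl
Hunk 4: at line 3 remove [otwfn] add [crds,atbcq] -> 8 lines: mis xck qic dljiw crds atbcq kks eoqsl
Hunk 5: at line 3 remove [dljiw,crds,atbcq] add [pzk,yjx] -> 7 lines: mis xck qic pzk yjx kks eoqsl
Hunk 6: at line 3 remove [yjx] add [zkayq] -> 7 lines: mis xck qic pzk zkayq kks eoqsl
Final line 7: eoqsl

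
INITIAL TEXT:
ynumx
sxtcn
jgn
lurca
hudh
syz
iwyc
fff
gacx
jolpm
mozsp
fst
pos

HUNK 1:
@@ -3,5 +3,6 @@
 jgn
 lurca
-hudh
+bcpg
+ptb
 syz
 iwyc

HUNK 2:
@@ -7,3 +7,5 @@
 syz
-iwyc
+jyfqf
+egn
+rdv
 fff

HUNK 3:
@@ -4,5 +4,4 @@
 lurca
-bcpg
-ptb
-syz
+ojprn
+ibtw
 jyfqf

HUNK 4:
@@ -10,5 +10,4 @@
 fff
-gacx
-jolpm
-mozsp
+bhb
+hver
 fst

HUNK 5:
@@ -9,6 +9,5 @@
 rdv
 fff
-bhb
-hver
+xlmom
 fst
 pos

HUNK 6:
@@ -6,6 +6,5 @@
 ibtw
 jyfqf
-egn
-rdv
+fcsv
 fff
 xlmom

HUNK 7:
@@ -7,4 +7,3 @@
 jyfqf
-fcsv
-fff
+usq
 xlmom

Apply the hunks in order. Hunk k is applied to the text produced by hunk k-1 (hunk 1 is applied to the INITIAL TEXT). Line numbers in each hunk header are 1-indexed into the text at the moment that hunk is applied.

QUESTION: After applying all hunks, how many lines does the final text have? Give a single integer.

Hunk 1: at line 3 remove [hudh] add [bcpg,ptb] -> 14 lines: ynumx sxtcn jgn lurca bcpg ptb syz iwyc fff gacx jolpm mozsp fst pos
Hunk 2: at line 7 remove [iwyc] add [jyfqf,egn,rdv] -> 16 lines: ynumx sxtcn jgn lurca bcpg ptb syz jyfqf egn rdv fff gacx jolpm mozsp fst pos
Hunk 3: at line 4 remove [bcpg,ptb,syz] add [ojprn,ibtw] -> 15 lines: ynumx sxtcn jgn lurca ojprn ibtw jyfqf egn rdv fff gacx jolpm mozsp fst pos
Hunk 4: at line 10 remove [gacx,jolpm,mozsp] add [bhb,hver] -> 14 lines: ynumx sxtcn jgn lurca ojprn ibtw jyfqf egn rdv fff bhb hver fst pos
Hunk 5: at line 9 remove [bhb,hver] add [xlmom] -> 13 lines: ynumx sxtcn jgn lurca ojprn ibtw jyfqf egn rdv fff xlmom fst pos
Hunk 6: at line 6 remove [egn,rdv] add [fcsv] -> 12 lines: ynumx sxtcn jgn lurca ojprn ibtw jyfqf fcsv fff xlmom fst pos
Hunk 7: at line 7 remove [fcsv,fff] add [usq] -> 11 lines: ynumx sxtcn jgn lurca ojprn ibtw jyfqf usq xlmom fst pos
Final line count: 11

Answer: 11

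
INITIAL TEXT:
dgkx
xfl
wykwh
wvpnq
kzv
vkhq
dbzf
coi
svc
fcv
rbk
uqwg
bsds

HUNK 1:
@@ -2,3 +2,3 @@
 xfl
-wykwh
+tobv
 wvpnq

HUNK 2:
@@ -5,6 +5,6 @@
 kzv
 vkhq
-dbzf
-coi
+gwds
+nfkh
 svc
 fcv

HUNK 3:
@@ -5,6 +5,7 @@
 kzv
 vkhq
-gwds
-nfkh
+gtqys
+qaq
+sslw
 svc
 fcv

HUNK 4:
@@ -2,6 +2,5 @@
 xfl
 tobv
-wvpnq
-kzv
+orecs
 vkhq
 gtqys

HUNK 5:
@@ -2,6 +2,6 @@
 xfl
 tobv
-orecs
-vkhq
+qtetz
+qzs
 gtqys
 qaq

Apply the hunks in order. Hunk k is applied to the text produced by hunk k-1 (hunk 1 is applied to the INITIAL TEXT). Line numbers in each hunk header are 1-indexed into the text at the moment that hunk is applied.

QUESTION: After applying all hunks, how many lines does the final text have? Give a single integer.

Hunk 1: at line 2 remove [wykwh] add [tobv] -> 13 lines: dgkx xfl tobv wvpnq kzv vkhq dbzf coi svc fcv rbk uqwg bsds
Hunk 2: at line 5 remove [dbzf,coi] add [gwds,nfkh] -> 13 lines: dgkx xfl tobv wvpnq kzv vkhq gwds nfkh svc fcv rbk uqwg bsds
Hunk 3: at line 5 remove [gwds,nfkh] add [gtqys,qaq,sslw] -> 14 lines: dgkx xfl tobv wvpnq kzv vkhq gtqys qaq sslw svc fcv rbk uqwg bsds
Hunk 4: at line 2 remove [wvpnq,kzv] add [orecs] -> 13 lines: dgkx xfl tobv orecs vkhq gtqys qaq sslw svc fcv rbk uqwg bsds
Hunk 5: at line 2 remove [orecs,vkhq] add [qtetz,qzs] -> 13 lines: dgkx xfl tobv qtetz qzs gtqys qaq sslw svc fcv rbk uqwg bsds
Final line count: 13

Answer: 13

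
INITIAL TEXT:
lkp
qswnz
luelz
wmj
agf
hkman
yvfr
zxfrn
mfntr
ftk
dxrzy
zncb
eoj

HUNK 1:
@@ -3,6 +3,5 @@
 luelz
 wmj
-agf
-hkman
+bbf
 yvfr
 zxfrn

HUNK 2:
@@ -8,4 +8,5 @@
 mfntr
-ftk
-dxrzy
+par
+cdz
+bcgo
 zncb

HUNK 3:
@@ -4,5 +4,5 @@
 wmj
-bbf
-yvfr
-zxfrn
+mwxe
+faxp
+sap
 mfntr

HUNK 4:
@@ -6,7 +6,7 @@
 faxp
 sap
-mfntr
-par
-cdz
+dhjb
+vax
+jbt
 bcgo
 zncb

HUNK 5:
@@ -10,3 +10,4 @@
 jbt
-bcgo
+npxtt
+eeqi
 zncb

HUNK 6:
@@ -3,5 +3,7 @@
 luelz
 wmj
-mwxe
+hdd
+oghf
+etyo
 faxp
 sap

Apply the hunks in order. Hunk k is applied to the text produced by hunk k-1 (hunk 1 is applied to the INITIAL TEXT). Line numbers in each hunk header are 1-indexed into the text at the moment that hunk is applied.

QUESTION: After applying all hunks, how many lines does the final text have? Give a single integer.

Answer: 16

Derivation:
Hunk 1: at line 3 remove [agf,hkman] add [bbf] -> 12 lines: lkp qswnz luelz wmj bbf yvfr zxfrn mfntr ftk dxrzy zncb eoj
Hunk 2: at line 8 remove [ftk,dxrzy] add [par,cdz,bcgo] -> 13 lines: lkp qswnz luelz wmj bbf yvfr zxfrn mfntr par cdz bcgo zncb eoj
Hunk 3: at line 4 remove [bbf,yvfr,zxfrn] add [mwxe,faxp,sap] -> 13 lines: lkp qswnz luelz wmj mwxe faxp sap mfntr par cdz bcgo zncb eoj
Hunk 4: at line 6 remove [mfntr,par,cdz] add [dhjb,vax,jbt] -> 13 lines: lkp qswnz luelz wmj mwxe faxp sap dhjb vax jbt bcgo zncb eoj
Hunk 5: at line 10 remove [bcgo] add [npxtt,eeqi] -> 14 lines: lkp qswnz luelz wmj mwxe faxp sap dhjb vax jbt npxtt eeqi zncb eoj
Hunk 6: at line 3 remove [mwxe] add [hdd,oghf,etyo] -> 16 lines: lkp qswnz luelz wmj hdd oghf etyo faxp sap dhjb vax jbt npxtt eeqi zncb eoj
Final line count: 16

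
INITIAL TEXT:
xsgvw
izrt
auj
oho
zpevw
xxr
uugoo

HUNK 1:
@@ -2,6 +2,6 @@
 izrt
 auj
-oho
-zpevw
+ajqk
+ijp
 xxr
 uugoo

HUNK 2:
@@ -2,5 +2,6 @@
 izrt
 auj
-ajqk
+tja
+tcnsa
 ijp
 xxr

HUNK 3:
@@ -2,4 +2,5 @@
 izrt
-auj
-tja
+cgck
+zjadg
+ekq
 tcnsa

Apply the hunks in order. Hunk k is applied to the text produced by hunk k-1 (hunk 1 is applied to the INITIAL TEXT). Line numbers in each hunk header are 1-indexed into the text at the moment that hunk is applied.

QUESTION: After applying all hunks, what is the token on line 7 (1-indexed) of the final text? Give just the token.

Hunk 1: at line 2 remove [oho,zpevw] add [ajqk,ijp] -> 7 lines: xsgvw izrt auj ajqk ijp xxr uugoo
Hunk 2: at line 2 remove [ajqk] add [tja,tcnsa] -> 8 lines: xsgvw izrt auj tja tcnsa ijp xxr uugoo
Hunk 3: at line 2 remove [auj,tja] add [cgck,zjadg,ekq] -> 9 lines: xsgvw izrt cgck zjadg ekq tcnsa ijp xxr uugoo
Final line 7: ijp

Answer: ijp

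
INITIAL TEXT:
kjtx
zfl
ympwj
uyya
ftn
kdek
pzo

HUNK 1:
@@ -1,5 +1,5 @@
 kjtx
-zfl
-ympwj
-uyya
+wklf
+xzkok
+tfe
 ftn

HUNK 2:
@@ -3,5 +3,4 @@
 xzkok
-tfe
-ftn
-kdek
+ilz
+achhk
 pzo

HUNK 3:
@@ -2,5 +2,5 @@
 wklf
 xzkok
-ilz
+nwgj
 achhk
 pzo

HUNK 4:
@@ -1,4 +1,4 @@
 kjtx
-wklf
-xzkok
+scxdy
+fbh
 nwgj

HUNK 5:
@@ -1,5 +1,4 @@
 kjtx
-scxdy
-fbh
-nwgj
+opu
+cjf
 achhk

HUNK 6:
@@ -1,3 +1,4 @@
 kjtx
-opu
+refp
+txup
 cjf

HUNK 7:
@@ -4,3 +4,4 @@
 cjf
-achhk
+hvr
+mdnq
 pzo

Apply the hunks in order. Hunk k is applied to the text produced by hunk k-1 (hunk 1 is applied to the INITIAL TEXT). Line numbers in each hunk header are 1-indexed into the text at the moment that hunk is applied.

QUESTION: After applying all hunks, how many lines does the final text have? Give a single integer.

Hunk 1: at line 1 remove [zfl,ympwj,uyya] add [wklf,xzkok,tfe] -> 7 lines: kjtx wklf xzkok tfe ftn kdek pzo
Hunk 2: at line 3 remove [tfe,ftn,kdek] add [ilz,achhk] -> 6 lines: kjtx wklf xzkok ilz achhk pzo
Hunk 3: at line 2 remove [ilz] add [nwgj] -> 6 lines: kjtx wklf xzkok nwgj achhk pzo
Hunk 4: at line 1 remove [wklf,xzkok] add [scxdy,fbh] -> 6 lines: kjtx scxdy fbh nwgj achhk pzo
Hunk 5: at line 1 remove [scxdy,fbh,nwgj] add [opu,cjf] -> 5 lines: kjtx opu cjf achhk pzo
Hunk 6: at line 1 remove [opu] add [refp,txup] -> 6 lines: kjtx refp txup cjf achhk pzo
Hunk 7: at line 4 remove [achhk] add [hvr,mdnq] -> 7 lines: kjtx refp txup cjf hvr mdnq pzo
Final line count: 7

Answer: 7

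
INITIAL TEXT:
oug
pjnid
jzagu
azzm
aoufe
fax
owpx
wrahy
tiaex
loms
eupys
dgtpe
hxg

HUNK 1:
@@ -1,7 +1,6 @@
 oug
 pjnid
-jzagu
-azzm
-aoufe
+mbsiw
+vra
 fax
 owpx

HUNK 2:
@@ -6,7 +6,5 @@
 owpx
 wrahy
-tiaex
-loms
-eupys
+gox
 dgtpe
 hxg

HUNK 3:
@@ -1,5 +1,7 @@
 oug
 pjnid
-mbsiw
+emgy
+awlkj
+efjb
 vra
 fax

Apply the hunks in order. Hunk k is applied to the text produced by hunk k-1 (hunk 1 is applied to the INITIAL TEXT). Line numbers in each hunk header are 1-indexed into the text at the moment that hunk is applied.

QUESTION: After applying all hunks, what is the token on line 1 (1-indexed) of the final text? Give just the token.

Answer: oug

Derivation:
Hunk 1: at line 1 remove [jzagu,azzm,aoufe] add [mbsiw,vra] -> 12 lines: oug pjnid mbsiw vra fax owpx wrahy tiaex loms eupys dgtpe hxg
Hunk 2: at line 6 remove [tiaex,loms,eupys] add [gox] -> 10 lines: oug pjnid mbsiw vra fax owpx wrahy gox dgtpe hxg
Hunk 3: at line 1 remove [mbsiw] add [emgy,awlkj,efjb] -> 12 lines: oug pjnid emgy awlkj efjb vra fax owpx wrahy gox dgtpe hxg
Final line 1: oug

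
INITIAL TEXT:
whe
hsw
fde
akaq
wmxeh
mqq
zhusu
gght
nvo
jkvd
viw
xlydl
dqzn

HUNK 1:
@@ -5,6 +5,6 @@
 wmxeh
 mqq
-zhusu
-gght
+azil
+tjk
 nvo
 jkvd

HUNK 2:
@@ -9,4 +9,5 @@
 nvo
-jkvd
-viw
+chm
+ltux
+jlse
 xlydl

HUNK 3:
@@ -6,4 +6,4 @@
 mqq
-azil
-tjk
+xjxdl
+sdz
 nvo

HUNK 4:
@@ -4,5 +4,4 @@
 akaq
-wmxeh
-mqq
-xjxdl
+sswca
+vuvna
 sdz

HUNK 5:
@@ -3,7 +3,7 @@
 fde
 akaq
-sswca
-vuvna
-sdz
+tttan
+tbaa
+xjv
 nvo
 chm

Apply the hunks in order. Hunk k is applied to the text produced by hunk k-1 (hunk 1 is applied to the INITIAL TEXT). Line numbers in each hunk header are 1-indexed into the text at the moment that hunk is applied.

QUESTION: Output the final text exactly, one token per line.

Hunk 1: at line 5 remove [zhusu,gght] add [azil,tjk] -> 13 lines: whe hsw fde akaq wmxeh mqq azil tjk nvo jkvd viw xlydl dqzn
Hunk 2: at line 9 remove [jkvd,viw] add [chm,ltux,jlse] -> 14 lines: whe hsw fde akaq wmxeh mqq azil tjk nvo chm ltux jlse xlydl dqzn
Hunk 3: at line 6 remove [azil,tjk] add [xjxdl,sdz] -> 14 lines: whe hsw fde akaq wmxeh mqq xjxdl sdz nvo chm ltux jlse xlydl dqzn
Hunk 4: at line 4 remove [wmxeh,mqq,xjxdl] add [sswca,vuvna] -> 13 lines: whe hsw fde akaq sswca vuvna sdz nvo chm ltux jlse xlydl dqzn
Hunk 5: at line 3 remove [sswca,vuvna,sdz] add [tttan,tbaa,xjv] -> 13 lines: whe hsw fde akaq tttan tbaa xjv nvo chm ltux jlse xlydl dqzn

Answer: whe
hsw
fde
akaq
tttan
tbaa
xjv
nvo
chm
ltux
jlse
xlydl
dqzn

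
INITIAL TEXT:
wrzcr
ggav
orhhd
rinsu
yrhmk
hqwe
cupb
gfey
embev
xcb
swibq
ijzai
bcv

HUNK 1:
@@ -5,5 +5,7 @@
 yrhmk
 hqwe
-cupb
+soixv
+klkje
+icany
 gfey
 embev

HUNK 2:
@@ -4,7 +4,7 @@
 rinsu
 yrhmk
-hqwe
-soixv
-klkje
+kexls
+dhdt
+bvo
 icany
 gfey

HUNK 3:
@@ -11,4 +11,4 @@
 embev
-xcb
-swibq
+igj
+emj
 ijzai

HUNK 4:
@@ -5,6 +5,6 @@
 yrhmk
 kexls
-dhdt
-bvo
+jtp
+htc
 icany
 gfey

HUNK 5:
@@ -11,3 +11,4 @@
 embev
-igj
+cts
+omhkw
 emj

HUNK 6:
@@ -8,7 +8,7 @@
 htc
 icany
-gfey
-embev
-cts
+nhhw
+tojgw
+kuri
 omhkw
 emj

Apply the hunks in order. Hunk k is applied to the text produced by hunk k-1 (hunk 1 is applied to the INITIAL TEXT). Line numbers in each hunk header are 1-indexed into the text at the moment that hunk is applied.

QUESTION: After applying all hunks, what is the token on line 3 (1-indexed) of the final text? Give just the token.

Hunk 1: at line 5 remove [cupb] add [soixv,klkje,icany] -> 15 lines: wrzcr ggav orhhd rinsu yrhmk hqwe soixv klkje icany gfey embev xcb swibq ijzai bcv
Hunk 2: at line 4 remove [hqwe,soixv,klkje] add [kexls,dhdt,bvo] -> 15 lines: wrzcr ggav orhhd rinsu yrhmk kexls dhdt bvo icany gfey embev xcb swibq ijzai bcv
Hunk 3: at line 11 remove [xcb,swibq] add [igj,emj] -> 15 lines: wrzcr ggav orhhd rinsu yrhmk kexls dhdt bvo icany gfey embev igj emj ijzai bcv
Hunk 4: at line 5 remove [dhdt,bvo] add [jtp,htc] -> 15 lines: wrzcr ggav orhhd rinsu yrhmk kexls jtp htc icany gfey embev igj emj ijzai bcv
Hunk 5: at line 11 remove [igj] add [cts,omhkw] -> 16 lines: wrzcr ggav orhhd rinsu yrhmk kexls jtp htc icany gfey embev cts omhkw emj ijzai bcv
Hunk 6: at line 8 remove [gfey,embev,cts] add [nhhw,tojgw,kuri] -> 16 lines: wrzcr ggav orhhd rinsu yrhmk kexls jtp htc icany nhhw tojgw kuri omhkw emj ijzai bcv
Final line 3: orhhd

Answer: orhhd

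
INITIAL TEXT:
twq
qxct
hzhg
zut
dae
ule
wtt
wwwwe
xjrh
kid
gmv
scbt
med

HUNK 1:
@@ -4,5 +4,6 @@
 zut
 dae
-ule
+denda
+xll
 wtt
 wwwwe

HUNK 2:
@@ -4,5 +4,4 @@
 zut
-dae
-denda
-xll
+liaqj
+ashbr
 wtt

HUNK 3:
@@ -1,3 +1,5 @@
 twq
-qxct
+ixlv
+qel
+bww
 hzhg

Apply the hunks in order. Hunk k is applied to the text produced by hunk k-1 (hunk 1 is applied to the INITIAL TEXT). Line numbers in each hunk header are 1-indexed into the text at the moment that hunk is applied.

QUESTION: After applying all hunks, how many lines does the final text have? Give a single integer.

Answer: 15

Derivation:
Hunk 1: at line 4 remove [ule] add [denda,xll] -> 14 lines: twq qxct hzhg zut dae denda xll wtt wwwwe xjrh kid gmv scbt med
Hunk 2: at line 4 remove [dae,denda,xll] add [liaqj,ashbr] -> 13 lines: twq qxct hzhg zut liaqj ashbr wtt wwwwe xjrh kid gmv scbt med
Hunk 3: at line 1 remove [qxct] add [ixlv,qel,bww] -> 15 lines: twq ixlv qel bww hzhg zut liaqj ashbr wtt wwwwe xjrh kid gmv scbt med
Final line count: 15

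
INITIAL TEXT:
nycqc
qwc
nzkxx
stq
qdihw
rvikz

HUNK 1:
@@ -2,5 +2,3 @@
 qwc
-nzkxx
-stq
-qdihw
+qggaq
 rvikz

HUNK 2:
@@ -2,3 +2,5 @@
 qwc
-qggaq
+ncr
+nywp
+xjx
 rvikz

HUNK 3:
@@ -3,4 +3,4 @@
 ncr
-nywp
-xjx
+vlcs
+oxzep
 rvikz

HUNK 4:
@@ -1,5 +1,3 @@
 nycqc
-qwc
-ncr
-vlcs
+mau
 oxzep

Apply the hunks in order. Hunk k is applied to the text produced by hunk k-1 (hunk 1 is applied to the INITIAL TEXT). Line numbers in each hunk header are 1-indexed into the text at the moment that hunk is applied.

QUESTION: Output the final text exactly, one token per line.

Hunk 1: at line 2 remove [nzkxx,stq,qdihw] add [qggaq] -> 4 lines: nycqc qwc qggaq rvikz
Hunk 2: at line 2 remove [qggaq] add [ncr,nywp,xjx] -> 6 lines: nycqc qwc ncr nywp xjx rvikz
Hunk 3: at line 3 remove [nywp,xjx] add [vlcs,oxzep] -> 6 lines: nycqc qwc ncr vlcs oxzep rvikz
Hunk 4: at line 1 remove [qwc,ncr,vlcs] add [mau] -> 4 lines: nycqc mau oxzep rvikz

Answer: nycqc
mau
oxzep
rvikz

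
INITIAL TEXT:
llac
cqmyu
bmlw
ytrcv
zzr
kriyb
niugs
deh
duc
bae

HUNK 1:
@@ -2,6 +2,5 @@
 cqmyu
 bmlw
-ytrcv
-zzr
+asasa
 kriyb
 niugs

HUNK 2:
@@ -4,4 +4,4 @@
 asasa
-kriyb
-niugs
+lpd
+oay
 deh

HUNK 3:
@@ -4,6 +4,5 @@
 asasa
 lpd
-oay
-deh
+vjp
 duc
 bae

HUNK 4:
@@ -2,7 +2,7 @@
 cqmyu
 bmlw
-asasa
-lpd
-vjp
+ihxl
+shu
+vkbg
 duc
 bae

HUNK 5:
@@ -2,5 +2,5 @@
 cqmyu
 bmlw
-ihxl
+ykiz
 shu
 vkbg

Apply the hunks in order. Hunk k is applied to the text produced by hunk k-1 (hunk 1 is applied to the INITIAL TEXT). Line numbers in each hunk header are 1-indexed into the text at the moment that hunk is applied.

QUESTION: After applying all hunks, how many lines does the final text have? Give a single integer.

Hunk 1: at line 2 remove [ytrcv,zzr] add [asasa] -> 9 lines: llac cqmyu bmlw asasa kriyb niugs deh duc bae
Hunk 2: at line 4 remove [kriyb,niugs] add [lpd,oay] -> 9 lines: llac cqmyu bmlw asasa lpd oay deh duc bae
Hunk 3: at line 4 remove [oay,deh] add [vjp] -> 8 lines: llac cqmyu bmlw asasa lpd vjp duc bae
Hunk 4: at line 2 remove [asasa,lpd,vjp] add [ihxl,shu,vkbg] -> 8 lines: llac cqmyu bmlw ihxl shu vkbg duc bae
Hunk 5: at line 2 remove [ihxl] add [ykiz] -> 8 lines: llac cqmyu bmlw ykiz shu vkbg duc bae
Final line count: 8

Answer: 8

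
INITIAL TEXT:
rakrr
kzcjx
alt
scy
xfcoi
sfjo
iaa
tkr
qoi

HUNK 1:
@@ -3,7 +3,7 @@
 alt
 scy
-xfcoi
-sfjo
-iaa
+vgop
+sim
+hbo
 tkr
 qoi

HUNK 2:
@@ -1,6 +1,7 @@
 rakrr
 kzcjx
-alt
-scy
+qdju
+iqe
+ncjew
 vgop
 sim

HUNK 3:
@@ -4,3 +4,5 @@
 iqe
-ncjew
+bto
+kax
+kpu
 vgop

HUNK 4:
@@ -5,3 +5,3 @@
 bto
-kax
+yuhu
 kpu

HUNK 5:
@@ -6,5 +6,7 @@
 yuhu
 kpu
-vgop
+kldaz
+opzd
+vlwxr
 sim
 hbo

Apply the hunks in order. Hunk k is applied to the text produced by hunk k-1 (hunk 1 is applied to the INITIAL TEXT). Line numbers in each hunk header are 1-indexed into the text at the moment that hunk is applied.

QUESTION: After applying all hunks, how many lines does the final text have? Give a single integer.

Hunk 1: at line 3 remove [xfcoi,sfjo,iaa] add [vgop,sim,hbo] -> 9 lines: rakrr kzcjx alt scy vgop sim hbo tkr qoi
Hunk 2: at line 1 remove [alt,scy] add [qdju,iqe,ncjew] -> 10 lines: rakrr kzcjx qdju iqe ncjew vgop sim hbo tkr qoi
Hunk 3: at line 4 remove [ncjew] add [bto,kax,kpu] -> 12 lines: rakrr kzcjx qdju iqe bto kax kpu vgop sim hbo tkr qoi
Hunk 4: at line 5 remove [kax] add [yuhu] -> 12 lines: rakrr kzcjx qdju iqe bto yuhu kpu vgop sim hbo tkr qoi
Hunk 5: at line 6 remove [vgop] add [kldaz,opzd,vlwxr] -> 14 lines: rakrr kzcjx qdju iqe bto yuhu kpu kldaz opzd vlwxr sim hbo tkr qoi
Final line count: 14

Answer: 14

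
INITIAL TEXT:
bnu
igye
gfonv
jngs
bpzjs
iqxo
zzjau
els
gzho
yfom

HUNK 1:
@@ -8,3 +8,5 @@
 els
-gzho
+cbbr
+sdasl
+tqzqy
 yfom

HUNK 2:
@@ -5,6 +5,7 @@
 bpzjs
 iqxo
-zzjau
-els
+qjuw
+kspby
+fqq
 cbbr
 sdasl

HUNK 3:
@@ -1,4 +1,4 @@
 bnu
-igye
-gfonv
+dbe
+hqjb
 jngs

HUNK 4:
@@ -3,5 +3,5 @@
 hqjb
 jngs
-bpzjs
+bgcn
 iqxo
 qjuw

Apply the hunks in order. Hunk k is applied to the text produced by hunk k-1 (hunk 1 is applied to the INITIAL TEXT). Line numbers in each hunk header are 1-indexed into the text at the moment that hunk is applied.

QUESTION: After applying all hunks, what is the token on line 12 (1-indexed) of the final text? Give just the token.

Hunk 1: at line 8 remove [gzho] add [cbbr,sdasl,tqzqy] -> 12 lines: bnu igye gfonv jngs bpzjs iqxo zzjau els cbbr sdasl tqzqy yfom
Hunk 2: at line 5 remove [zzjau,els] add [qjuw,kspby,fqq] -> 13 lines: bnu igye gfonv jngs bpzjs iqxo qjuw kspby fqq cbbr sdasl tqzqy yfom
Hunk 3: at line 1 remove [igye,gfonv] add [dbe,hqjb] -> 13 lines: bnu dbe hqjb jngs bpzjs iqxo qjuw kspby fqq cbbr sdasl tqzqy yfom
Hunk 4: at line 3 remove [bpzjs] add [bgcn] -> 13 lines: bnu dbe hqjb jngs bgcn iqxo qjuw kspby fqq cbbr sdasl tqzqy yfom
Final line 12: tqzqy

Answer: tqzqy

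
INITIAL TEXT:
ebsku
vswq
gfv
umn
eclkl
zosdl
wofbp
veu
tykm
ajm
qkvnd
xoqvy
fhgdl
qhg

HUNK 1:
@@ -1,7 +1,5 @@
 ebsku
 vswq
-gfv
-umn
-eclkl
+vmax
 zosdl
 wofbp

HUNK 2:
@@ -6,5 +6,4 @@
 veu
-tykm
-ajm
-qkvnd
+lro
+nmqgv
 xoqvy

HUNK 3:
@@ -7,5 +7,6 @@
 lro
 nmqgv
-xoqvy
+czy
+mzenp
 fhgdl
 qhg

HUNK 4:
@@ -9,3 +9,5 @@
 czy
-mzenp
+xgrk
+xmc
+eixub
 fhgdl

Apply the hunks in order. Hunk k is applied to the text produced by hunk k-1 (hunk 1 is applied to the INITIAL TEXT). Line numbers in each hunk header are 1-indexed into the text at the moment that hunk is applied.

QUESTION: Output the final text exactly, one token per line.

Hunk 1: at line 1 remove [gfv,umn,eclkl] add [vmax] -> 12 lines: ebsku vswq vmax zosdl wofbp veu tykm ajm qkvnd xoqvy fhgdl qhg
Hunk 2: at line 6 remove [tykm,ajm,qkvnd] add [lro,nmqgv] -> 11 lines: ebsku vswq vmax zosdl wofbp veu lro nmqgv xoqvy fhgdl qhg
Hunk 3: at line 7 remove [xoqvy] add [czy,mzenp] -> 12 lines: ebsku vswq vmax zosdl wofbp veu lro nmqgv czy mzenp fhgdl qhg
Hunk 4: at line 9 remove [mzenp] add [xgrk,xmc,eixub] -> 14 lines: ebsku vswq vmax zosdl wofbp veu lro nmqgv czy xgrk xmc eixub fhgdl qhg

Answer: ebsku
vswq
vmax
zosdl
wofbp
veu
lro
nmqgv
czy
xgrk
xmc
eixub
fhgdl
qhg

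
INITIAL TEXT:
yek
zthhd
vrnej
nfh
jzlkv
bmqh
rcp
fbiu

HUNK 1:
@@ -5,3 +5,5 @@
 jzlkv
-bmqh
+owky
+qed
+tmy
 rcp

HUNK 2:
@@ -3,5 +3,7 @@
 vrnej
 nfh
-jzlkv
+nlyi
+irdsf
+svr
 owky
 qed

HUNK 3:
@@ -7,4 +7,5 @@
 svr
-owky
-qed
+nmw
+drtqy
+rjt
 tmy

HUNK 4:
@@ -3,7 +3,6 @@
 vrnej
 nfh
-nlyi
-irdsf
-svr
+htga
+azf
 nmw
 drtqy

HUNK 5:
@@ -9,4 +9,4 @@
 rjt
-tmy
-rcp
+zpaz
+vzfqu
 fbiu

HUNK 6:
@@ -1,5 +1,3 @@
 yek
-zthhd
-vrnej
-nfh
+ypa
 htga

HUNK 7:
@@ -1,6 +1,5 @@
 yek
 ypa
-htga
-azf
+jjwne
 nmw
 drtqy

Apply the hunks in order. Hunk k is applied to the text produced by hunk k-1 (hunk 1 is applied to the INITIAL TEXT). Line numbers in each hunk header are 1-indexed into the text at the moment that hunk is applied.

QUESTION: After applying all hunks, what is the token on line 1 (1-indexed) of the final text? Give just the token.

Answer: yek

Derivation:
Hunk 1: at line 5 remove [bmqh] add [owky,qed,tmy] -> 10 lines: yek zthhd vrnej nfh jzlkv owky qed tmy rcp fbiu
Hunk 2: at line 3 remove [jzlkv] add [nlyi,irdsf,svr] -> 12 lines: yek zthhd vrnej nfh nlyi irdsf svr owky qed tmy rcp fbiu
Hunk 3: at line 7 remove [owky,qed] add [nmw,drtqy,rjt] -> 13 lines: yek zthhd vrnej nfh nlyi irdsf svr nmw drtqy rjt tmy rcp fbiu
Hunk 4: at line 3 remove [nlyi,irdsf,svr] add [htga,azf] -> 12 lines: yek zthhd vrnej nfh htga azf nmw drtqy rjt tmy rcp fbiu
Hunk 5: at line 9 remove [tmy,rcp] add [zpaz,vzfqu] -> 12 lines: yek zthhd vrnej nfh htga azf nmw drtqy rjt zpaz vzfqu fbiu
Hunk 6: at line 1 remove [zthhd,vrnej,nfh] add [ypa] -> 10 lines: yek ypa htga azf nmw drtqy rjt zpaz vzfqu fbiu
Hunk 7: at line 1 remove [htga,azf] add [jjwne] -> 9 lines: yek ypa jjwne nmw drtqy rjt zpaz vzfqu fbiu
Final line 1: yek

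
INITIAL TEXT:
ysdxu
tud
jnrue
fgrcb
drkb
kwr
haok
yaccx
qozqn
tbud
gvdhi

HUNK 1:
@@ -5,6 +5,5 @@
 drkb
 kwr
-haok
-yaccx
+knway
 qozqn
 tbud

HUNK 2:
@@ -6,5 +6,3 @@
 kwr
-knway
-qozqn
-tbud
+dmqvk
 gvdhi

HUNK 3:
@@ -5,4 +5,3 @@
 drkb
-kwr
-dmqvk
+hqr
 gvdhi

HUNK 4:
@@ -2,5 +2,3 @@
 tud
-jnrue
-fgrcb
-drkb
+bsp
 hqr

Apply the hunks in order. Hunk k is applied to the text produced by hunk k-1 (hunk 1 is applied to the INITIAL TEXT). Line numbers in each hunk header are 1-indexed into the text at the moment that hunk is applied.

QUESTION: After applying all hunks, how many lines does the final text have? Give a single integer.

Answer: 5

Derivation:
Hunk 1: at line 5 remove [haok,yaccx] add [knway] -> 10 lines: ysdxu tud jnrue fgrcb drkb kwr knway qozqn tbud gvdhi
Hunk 2: at line 6 remove [knway,qozqn,tbud] add [dmqvk] -> 8 lines: ysdxu tud jnrue fgrcb drkb kwr dmqvk gvdhi
Hunk 3: at line 5 remove [kwr,dmqvk] add [hqr] -> 7 lines: ysdxu tud jnrue fgrcb drkb hqr gvdhi
Hunk 4: at line 2 remove [jnrue,fgrcb,drkb] add [bsp] -> 5 lines: ysdxu tud bsp hqr gvdhi
Final line count: 5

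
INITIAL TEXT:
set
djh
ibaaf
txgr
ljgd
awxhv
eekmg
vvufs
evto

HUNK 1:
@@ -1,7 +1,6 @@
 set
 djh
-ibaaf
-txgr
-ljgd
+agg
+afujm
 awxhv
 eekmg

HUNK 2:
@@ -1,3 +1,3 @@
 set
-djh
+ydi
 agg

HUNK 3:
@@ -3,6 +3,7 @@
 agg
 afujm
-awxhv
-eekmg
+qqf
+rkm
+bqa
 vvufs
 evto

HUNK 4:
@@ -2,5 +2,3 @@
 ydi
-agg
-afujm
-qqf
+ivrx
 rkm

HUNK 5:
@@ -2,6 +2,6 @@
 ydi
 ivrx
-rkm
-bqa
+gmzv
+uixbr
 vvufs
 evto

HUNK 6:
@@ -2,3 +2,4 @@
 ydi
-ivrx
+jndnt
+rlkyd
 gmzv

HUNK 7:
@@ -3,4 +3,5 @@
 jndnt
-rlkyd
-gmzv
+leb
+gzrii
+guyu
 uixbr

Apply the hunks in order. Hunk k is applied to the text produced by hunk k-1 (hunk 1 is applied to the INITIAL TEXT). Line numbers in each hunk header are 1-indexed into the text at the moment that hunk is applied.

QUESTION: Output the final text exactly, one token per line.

Answer: set
ydi
jndnt
leb
gzrii
guyu
uixbr
vvufs
evto

Derivation:
Hunk 1: at line 1 remove [ibaaf,txgr,ljgd] add [agg,afujm] -> 8 lines: set djh agg afujm awxhv eekmg vvufs evto
Hunk 2: at line 1 remove [djh] add [ydi] -> 8 lines: set ydi agg afujm awxhv eekmg vvufs evto
Hunk 3: at line 3 remove [awxhv,eekmg] add [qqf,rkm,bqa] -> 9 lines: set ydi agg afujm qqf rkm bqa vvufs evto
Hunk 4: at line 2 remove [agg,afujm,qqf] add [ivrx] -> 7 lines: set ydi ivrx rkm bqa vvufs evto
Hunk 5: at line 2 remove [rkm,bqa] add [gmzv,uixbr] -> 7 lines: set ydi ivrx gmzv uixbr vvufs evto
Hunk 6: at line 2 remove [ivrx] add [jndnt,rlkyd] -> 8 lines: set ydi jndnt rlkyd gmzv uixbr vvufs evto
Hunk 7: at line 3 remove [rlkyd,gmzv] add [leb,gzrii,guyu] -> 9 lines: set ydi jndnt leb gzrii guyu uixbr vvufs evto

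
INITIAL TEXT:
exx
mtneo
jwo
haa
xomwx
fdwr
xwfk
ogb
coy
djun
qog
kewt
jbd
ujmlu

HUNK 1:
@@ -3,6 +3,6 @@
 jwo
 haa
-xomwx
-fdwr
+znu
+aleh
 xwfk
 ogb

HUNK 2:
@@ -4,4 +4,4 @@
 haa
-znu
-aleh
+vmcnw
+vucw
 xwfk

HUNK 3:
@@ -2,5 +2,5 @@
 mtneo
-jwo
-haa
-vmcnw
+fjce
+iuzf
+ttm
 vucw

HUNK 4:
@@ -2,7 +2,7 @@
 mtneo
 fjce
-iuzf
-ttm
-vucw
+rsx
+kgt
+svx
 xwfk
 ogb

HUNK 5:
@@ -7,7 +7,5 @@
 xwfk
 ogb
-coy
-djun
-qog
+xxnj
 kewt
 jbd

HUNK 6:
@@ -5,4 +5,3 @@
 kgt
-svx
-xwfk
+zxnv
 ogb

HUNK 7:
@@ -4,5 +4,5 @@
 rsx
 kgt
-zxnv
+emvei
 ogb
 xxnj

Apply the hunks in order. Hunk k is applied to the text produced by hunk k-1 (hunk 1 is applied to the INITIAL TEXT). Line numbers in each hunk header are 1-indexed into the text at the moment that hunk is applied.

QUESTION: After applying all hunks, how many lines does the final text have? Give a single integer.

Answer: 11

Derivation:
Hunk 1: at line 3 remove [xomwx,fdwr] add [znu,aleh] -> 14 lines: exx mtneo jwo haa znu aleh xwfk ogb coy djun qog kewt jbd ujmlu
Hunk 2: at line 4 remove [znu,aleh] add [vmcnw,vucw] -> 14 lines: exx mtneo jwo haa vmcnw vucw xwfk ogb coy djun qog kewt jbd ujmlu
Hunk 3: at line 2 remove [jwo,haa,vmcnw] add [fjce,iuzf,ttm] -> 14 lines: exx mtneo fjce iuzf ttm vucw xwfk ogb coy djun qog kewt jbd ujmlu
Hunk 4: at line 2 remove [iuzf,ttm,vucw] add [rsx,kgt,svx] -> 14 lines: exx mtneo fjce rsx kgt svx xwfk ogb coy djun qog kewt jbd ujmlu
Hunk 5: at line 7 remove [coy,djun,qog] add [xxnj] -> 12 lines: exx mtneo fjce rsx kgt svx xwfk ogb xxnj kewt jbd ujmlu
Hunk 6: at line 5 remove [svx,xwfk] add [zxnv] -> 11 lines: exx mtneo fjce rsx kgt zxnv ogb xxnj kewt jbd ujmlu
Hunk 7: at line 4 remove [zxnv] add [emvei] -> 11 lines: exx mtneo fjce rsx kgt emvei ogb xxnj kewt jbd ujmlu
Final line count: 11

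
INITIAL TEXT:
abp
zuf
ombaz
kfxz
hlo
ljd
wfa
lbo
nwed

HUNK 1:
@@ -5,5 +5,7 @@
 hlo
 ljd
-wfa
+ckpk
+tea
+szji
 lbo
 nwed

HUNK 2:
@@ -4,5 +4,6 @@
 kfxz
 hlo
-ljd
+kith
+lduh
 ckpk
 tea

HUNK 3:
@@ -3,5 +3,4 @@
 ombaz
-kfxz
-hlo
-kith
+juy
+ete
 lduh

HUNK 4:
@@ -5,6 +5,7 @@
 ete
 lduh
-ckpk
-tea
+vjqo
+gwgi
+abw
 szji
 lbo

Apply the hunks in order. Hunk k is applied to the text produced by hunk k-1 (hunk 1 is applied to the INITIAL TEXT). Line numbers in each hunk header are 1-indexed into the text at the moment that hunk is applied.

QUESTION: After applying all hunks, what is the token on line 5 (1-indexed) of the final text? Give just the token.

Answer: ete

Derivation:
Hunk 1: at line 5 remove [wfa] add [ckpk,tea,szji] -> 11 lines: abp zuf ombaz kfxz hlo ljd ckpk tea szji lbo nwed
Hunk 2: at line 4 remove [ljd] add [kith,lduh] -> 12 lines: abp zuf ombaz kfxz hlo kith lduh ckpk tea szji lbo nwed
Hunk 3: at line 3 remove [kfxz,hlo,kith] add [juy,ete] -> 11 lines: abp zuf ombaz juy ete lduh ckpk tea szji lbo nwed
Hunk 4: at line 5 remove [ckpk,tea] add [vjqo,gwgi,abw] -> 12 lines: abp zuf ombaz juy ete lduh vjqo gwgi abw szji lbo nwed
Final line 5: ete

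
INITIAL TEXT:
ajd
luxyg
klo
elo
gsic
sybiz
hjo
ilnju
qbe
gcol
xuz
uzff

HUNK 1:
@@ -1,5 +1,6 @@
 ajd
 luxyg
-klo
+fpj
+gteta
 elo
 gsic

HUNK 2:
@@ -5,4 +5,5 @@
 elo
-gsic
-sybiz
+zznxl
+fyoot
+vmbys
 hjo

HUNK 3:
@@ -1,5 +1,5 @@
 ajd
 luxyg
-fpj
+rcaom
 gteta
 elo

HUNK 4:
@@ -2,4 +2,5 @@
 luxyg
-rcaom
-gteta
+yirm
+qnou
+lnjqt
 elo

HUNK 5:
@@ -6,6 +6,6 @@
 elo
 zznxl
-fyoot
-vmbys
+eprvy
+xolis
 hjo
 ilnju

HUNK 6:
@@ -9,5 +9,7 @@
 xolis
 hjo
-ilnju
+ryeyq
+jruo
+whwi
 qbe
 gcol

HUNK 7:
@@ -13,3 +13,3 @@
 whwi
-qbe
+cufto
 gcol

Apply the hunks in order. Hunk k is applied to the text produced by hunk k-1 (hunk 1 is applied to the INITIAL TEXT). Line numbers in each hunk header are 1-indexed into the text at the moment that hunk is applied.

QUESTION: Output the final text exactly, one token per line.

Hunk 1: at line 1 remove [klo] add [fpj,gteta] -> 13 lines: ajd luxyg fpj gteta elo gsic sybiz hjo ilnju qbe gcol xuz uzff
Hunk 2: at line 5 remove [gsic,sybiz] add [zznxl,fyoot,vmbys] -> 14 lines: ajd luxyg fpj gteta elo zznxl fyoot vmbys hjo ilnju qbe gcol xuz uzff
Hunk 3: at line 1 remove [fpj] add [rcaom] -> 14 lines: ajd luxyg rcaom gteta elo zznxl fyoot vmbys hjo ilnju qbe gcol xuz uzff
Hunk 4: at line 2 remove [rcaom,gteta] add [yirm,qnou,lnjqt] -> 15 lines: ajd luxyg yirm qnou lnjqt elo zznxl fyoot vmbys hjo ilnju qbe gcol xuz uzff
Hunk 5: at line 6 remove [fyoot,vmbys] add [eprvy,xolis] -> 15 lines: ajd luxyg yirm qnou lnjqt elo zznxl eprvy xolis hjo ilnju qbe gcol xuz uzff
Hunk 6: at line 9 remove [ilnju] add [ryeyq,jruo,whwi] -> 17 lines: ajd luxyg yirm qnou lnjqt elo zznxl eprvy xolis hjo ryeyq jruo whwi qbe gcol xuz uzff
Hunk 7: at line 13 remove [qbe] add [cufto] -> 17 lines: ajd luxyg yirm qnou lnjqt elo zznxl eprvy xolis hjo ryeyq jruo whwi cufto gcol xuz uzff

Answer: ajd
luxyg
yirm
qnou
lnjqt
elo
zznxl
eprvy
xolis
hjo
ryeyq
jruo
whwi
cufto
gcol
xuz
uzff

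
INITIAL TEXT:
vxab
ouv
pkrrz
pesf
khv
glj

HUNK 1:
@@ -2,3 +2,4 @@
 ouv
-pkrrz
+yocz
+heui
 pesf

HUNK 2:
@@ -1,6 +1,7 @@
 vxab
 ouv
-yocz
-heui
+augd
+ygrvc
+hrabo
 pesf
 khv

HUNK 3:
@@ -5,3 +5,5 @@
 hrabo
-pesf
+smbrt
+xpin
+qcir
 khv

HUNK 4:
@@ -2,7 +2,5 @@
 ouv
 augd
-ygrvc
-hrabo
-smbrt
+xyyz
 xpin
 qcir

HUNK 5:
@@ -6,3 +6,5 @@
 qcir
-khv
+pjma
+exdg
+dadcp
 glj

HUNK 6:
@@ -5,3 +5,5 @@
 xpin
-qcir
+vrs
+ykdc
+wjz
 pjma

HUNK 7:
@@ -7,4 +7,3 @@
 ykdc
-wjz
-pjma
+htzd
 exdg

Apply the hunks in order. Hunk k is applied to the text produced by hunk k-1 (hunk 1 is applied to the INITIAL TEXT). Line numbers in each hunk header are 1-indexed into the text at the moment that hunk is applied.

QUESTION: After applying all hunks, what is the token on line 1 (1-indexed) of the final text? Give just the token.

Answer: vxab

Derivation:
Hunk 1: at line 2 remove [pkrrz] add [yocz,heui] -> 7 lines: vxab ouv yocz heui pesf khv glj
Hunk 2: at line 1 remove [yocz,heui] add [augd,ygrvc,hrabo] -> 8 lines: vxab ouv augd ygrvc hrabo pesf khv glj
Hunk 3: at line 5 remove [pesf] add [smbrt,xpin,qcir] -> 10 lines: vxab ouv augd ygrvc hrabo smbrt xpin qcir khv glj
Hunk 4: at line 2 remove [ygrvc,hrabo,smbrt] add [xyyz] -> 8 lines: vxab ouv augd xyyz xpin qcir khv glj
Hunk 5: at line 6 remove [khv] add [pjma,exdg,dadcp] -> 10 lines: vxab ouv augd xyyz xpin qcir pjma exdg dadcp glj
Hunk 6: at line 5 remove [qcir] add [vrs,ykdc,wjz] -> 12 lines: vxab ouv augd xyyz xpin vrs ykdc wjz pjma exdg dadcp glj
Hunk 7: at line 7 remove [wjz,pjma] add [htzd] -> 11 lines: vxab ouv augd xyyz xpin vrs ykdc htzd exdg dadcp glj
Final line 1: vxab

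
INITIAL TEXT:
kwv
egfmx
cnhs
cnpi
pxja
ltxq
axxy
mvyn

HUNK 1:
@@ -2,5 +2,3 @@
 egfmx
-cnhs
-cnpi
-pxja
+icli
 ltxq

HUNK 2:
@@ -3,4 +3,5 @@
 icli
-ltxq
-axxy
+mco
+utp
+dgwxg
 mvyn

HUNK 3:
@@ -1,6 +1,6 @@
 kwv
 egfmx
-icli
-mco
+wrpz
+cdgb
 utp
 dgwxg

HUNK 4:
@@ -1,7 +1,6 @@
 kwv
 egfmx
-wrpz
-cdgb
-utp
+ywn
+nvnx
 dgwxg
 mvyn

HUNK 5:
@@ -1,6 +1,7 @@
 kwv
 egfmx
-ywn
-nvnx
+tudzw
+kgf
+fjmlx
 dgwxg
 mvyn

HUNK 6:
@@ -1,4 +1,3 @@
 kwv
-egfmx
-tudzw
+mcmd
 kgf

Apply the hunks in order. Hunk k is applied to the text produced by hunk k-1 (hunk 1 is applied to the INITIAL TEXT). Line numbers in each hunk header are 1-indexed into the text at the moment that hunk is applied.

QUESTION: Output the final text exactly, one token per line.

Answer: kwv
mcmd
kgf
fjmlx
dgwxg
mvyn

Derivation:
Hunk 1: at line 2 remove [cnhs,cnpi,pxja] add [icli] -> 6 lines: kwv egfmx icli ltxq axxy mvyn
Hunk 2: at line 3 remove [ltxq,axxy] add [mco,utp,dgwxg] -> 7 lines: kwv egfmx icli mco utp dgwxg mvyn
Hunk 3: at line 1 remove [icli,mco] add [wrpz,cdgb] -> 7 lines: kwv egfmx wrpz cdgb utp dgwxg mvyn
Hunk 4: at line 1 remove [wrpz,cdgb,utp] add [ywn,nvnx] -> 6 lines: kwv egfmx ywn nvnx dgwxg mvyn
Hunk 5: at line 1 remove [ywn,nvnx] add [tudzw,kgf,fjmlx] -> 7 lines: kwv egfmx tudzw kgf fjmlx dgwxg mvyn
Hunk 6: at line 1 remove [egfmx,tudzw] add [mcmd] -> 6 lines: kwv mcmd kgf fjmlx dgwxg mvyn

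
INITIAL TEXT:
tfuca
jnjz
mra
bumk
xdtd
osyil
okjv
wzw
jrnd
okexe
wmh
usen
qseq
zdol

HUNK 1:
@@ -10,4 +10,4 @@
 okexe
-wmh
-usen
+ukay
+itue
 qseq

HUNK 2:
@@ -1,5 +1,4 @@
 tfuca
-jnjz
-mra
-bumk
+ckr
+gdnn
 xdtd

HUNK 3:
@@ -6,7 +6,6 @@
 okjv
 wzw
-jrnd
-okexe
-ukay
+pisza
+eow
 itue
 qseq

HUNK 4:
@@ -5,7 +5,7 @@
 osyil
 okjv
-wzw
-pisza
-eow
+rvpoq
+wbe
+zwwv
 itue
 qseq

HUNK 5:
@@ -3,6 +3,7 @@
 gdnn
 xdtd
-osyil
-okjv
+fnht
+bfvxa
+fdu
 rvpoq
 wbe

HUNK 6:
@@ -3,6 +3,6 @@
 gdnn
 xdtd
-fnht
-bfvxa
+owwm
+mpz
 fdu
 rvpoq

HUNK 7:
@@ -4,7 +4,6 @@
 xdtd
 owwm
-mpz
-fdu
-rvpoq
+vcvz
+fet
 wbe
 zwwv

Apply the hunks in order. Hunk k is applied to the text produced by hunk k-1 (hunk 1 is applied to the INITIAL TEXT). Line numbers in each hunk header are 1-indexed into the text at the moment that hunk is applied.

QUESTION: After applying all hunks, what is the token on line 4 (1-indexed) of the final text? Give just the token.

Hunk 1: at line 10 remove [wmh,usen] add [ukay,itue] -> 14 lines: tfuca jnjz mra bumk xdtd osyil okjv wzw jrnd okexe ukay itue qseq zdol
Hunk 2: at line 1 remove [jnjz,mra,bumk] add [ckr,gdnn] -> 13 lines: tfuca ckr gdnn xdtd osyil okjv wzw jrnd okexe ukay itue qseq zdol
Hunk 3: at line 6 remove [jrnd,okexe,ukay] add [pisza,eow] -> 12 lines: tfuca ckr gdnn xdtd osyil okjv wzw pisza eow itue qseq zdol
Hunk 4: at line 5 remove [wzw,pisza,eow] add [rvpoq,wbe,zwwv] -> 12 lines: tfuca ckr gdnn xdtd osyil okjv rvpoq wbe zwwv itue qseq zdol
Hunk 5: at line 3 remove [osyil,okjv] add [fnht,bfvxa,fdu] -> 13 lines: tfuca ckr gdnn xdtd fnht bfvxa fdu rvpoq wbe zwwv itue qseq zdol
Hunk 6: at line 3 remove [fnht,bfvxa] add [owwm,mpz] -> 13 lines: tfuca ckr gdnn xdtd owwm mpz fdu rvpoq wbe zwwv itue qseq zdol
Hunk 7: at line 4 remove [mpz,fdu,rvpoq] add [vcvz,fet] -> 12 lines: tfuca ckr gdnn xdtd owwm vcvz fet wbe zwwv itue qseq zdol
Final line 4: xdtd

Answer: xdtd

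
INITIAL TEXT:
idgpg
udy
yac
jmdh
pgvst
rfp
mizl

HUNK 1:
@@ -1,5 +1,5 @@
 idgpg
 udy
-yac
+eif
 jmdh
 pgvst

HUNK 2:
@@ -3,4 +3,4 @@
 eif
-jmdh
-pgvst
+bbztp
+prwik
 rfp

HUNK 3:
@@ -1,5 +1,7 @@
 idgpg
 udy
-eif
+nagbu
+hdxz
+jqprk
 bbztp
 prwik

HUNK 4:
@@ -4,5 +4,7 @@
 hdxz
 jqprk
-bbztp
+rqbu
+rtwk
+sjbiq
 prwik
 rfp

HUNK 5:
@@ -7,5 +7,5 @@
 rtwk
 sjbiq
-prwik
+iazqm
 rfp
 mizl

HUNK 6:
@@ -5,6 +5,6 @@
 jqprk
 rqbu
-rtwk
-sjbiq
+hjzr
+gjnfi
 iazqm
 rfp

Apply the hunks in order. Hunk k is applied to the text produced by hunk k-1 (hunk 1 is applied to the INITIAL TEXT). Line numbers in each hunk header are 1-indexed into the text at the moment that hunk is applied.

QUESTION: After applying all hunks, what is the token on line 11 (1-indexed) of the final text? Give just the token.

Answer: mizl

Derivation:
Hunk 1: at line 1 remove [yac] add [eif] -> 7 lines: idgpg udy eif jmdh pgvst rfp mizl
Hunk 2: at line 3 remove [jmdh,pgvst] add [bbztp,prwik] -> 7 lines: idgpg udy eif bbztp prwik rfp mizl
Hunk 3: at line 1 remove [eif] add [nagbu,hdxz,jqprk] -> 9 lines: idgpg udy nagbu hdxz jqprk bbztp prwik rfp mizl
Hunk 4: at line 4 remove [bbztp] add [rqbu,rtwk,sjbiq] -> 11 lines: idgpg udy nagbu hdxz jqprk rqbu rtwk sjbiq prwik rfp mizl
Hunk 5: at line 7 remove [prwik] add [iazqm] -> 11 lines: idgpg udy nagbu hdxz jqprk rqbu rtwk sjbiq iazqm rfp mizl
Hunk 6: at line 5 remove [rtwk,sjbiq] add [hjzr,gjnfi] -> 11 lines: idgpg udy nagbu hdxz jqprk rqbu hjzr gjnfi iazqm rfp mizl
Final line 11: mizl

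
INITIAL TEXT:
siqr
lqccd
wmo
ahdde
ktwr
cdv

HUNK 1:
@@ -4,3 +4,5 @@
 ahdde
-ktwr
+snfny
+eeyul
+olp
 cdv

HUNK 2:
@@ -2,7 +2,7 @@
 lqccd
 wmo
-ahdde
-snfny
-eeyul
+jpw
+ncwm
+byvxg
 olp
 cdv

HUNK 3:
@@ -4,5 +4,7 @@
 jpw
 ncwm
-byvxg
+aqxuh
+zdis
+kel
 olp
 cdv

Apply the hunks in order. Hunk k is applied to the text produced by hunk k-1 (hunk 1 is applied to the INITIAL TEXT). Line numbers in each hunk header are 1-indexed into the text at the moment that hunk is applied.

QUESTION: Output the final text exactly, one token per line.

Answer: siqr
lqccd
wmo
jpw
ncwm
aqxuh
zdis
kel
olp
cdv

Derivation:
Hunk 1: at line 4 remove [ktwr] add [snfny,eeyul,olp] -> 8 lines: siqr lqccd wmo ahdde snfny eeyul olp cdv
Hunk 2: at line 2 remove [ahdde,snfny,eeyul] add [jpw,ncwm,byvxg] -> 8 lines: siqr lqccd wmo jpw ncwm byvxg olp cdv
Hunk 3: at line 4 remove [byvxg] add [aqxuh,zdis,kel] -> 10 lines: siqr lqccd wmo jpw ncwm aqxuh zdis kel olp cdv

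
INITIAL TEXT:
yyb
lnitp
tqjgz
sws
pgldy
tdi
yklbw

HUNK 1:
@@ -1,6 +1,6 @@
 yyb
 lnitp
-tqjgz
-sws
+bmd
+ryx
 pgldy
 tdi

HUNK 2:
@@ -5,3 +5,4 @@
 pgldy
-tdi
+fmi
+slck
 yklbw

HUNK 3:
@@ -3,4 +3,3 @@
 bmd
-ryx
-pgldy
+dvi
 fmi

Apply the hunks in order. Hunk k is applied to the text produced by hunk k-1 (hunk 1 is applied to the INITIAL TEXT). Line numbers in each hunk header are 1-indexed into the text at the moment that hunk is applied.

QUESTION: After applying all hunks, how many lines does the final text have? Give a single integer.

Hunk 1: at line 1 remove [tqjgz,sws] add [bmd,ryx] -> 7 lines: yyb lnitp bmd ryx pgldy tdi yklbw
Hunk 2: at line 5 remove [tdi] add [fmi,slck] -> 8 lines: yyb lnitp bmd ryx pgldy fmi slck yklbw
Hunk 3: at line 3 remove [ryx,pgldy] add [dvi] -> 7 lines: yyb lnitp bmd dvi fmi slck yklbw
Final line count: 7

Answer: 7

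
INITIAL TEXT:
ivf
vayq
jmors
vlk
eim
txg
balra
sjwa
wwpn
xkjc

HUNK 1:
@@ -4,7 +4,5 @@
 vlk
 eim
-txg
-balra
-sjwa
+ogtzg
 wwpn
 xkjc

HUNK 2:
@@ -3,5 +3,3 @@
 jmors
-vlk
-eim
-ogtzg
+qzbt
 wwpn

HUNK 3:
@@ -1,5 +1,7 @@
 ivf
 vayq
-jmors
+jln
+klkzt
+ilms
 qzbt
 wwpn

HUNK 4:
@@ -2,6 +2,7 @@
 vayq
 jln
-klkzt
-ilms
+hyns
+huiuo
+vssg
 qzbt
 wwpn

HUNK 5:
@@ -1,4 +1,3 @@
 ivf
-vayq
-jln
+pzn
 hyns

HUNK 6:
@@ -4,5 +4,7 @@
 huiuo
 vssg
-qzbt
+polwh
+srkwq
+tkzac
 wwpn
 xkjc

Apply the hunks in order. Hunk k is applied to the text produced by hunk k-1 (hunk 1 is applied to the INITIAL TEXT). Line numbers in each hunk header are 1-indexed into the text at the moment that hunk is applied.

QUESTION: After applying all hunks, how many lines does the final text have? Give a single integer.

Answer: 10

Derivation:
Hunk 1: at line 4 remove [txg,balra,sjwa] add [ogtzg] -> 8 lines: ivf vayq jmors vlk eim ogtzg wwpn xkjc
Hunk 2: at line 3 remove [vlk,eim,ogtzg] add [qzbt] -> 6 lines: ivf vayq jmors qzbt wwpn xkjc
Hunk 3: at line 1 remove [jmors] add [jln,klkzt,ilms] -> 8 lines: ivf vayq jln klkzt ilms qzbt wwpn xkjc
Hunk 4: at line 2 remove [klkzt,ilms] add [hyns,huiuo,vssg] -> 9 lines: ivf vayq jln hyns huiuo vssg qzbt wwpn xkjc
Hunk 5: at line 1 remove [vayq,jln] add [pzn] -> 8 lines: ivf pzn hyns huiuo vssg qzbt wwpn xkjc
Hunk 6: at line 4 remove [qzbt] add [polwh,srkwq,tkzac] -> 10 lines: ivf pzn hyns huiuo vssg polwh srkwq tkzac wwpn xkjc
Final line count: 10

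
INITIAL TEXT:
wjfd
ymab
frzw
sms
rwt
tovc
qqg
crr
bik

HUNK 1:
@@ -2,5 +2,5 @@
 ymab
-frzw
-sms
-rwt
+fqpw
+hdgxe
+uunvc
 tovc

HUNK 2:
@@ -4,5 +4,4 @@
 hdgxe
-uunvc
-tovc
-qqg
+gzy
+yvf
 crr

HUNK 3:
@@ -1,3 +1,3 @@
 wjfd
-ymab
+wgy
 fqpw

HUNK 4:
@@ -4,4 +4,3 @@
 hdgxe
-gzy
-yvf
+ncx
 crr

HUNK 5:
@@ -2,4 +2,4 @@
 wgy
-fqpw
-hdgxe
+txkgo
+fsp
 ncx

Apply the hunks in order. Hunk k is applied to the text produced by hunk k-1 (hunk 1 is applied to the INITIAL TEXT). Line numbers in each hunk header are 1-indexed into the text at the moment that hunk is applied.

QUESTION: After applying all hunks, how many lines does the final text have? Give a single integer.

Hunk 1: at line 2 remove [frzw,sms,rwt] add [fqpw,hdgxe,uunvc] -> 9 lines: wjfd ymab fqpw hdgxe uunvc tovc qqg crr bik
Hunk 2: at line 4 remove [uunvc,tovc,qqg] add [gzy,yvf] -> 8 lines: wjfd ymab fqpw hdgxe gzy yvf crr bik
Hunk 3: at line 1 remove [ymab] add [wgy] -> 8 lines: wjfd wgy fqpw hdgxe gzy yvf crr bik
Hunk 4: at line 4 remove [gzy,yvf] add [ncx] -> 7 lines: wjfd wgy fqpw hdgxe ncx crr bik
Hunk 5: at line 2 remove [fqpw,hdgxe] add [txkgo,fsp] -> 7 lines: wjfd wgy txkgo fsp ncx crr bik
Final line count: 7

Answer: 7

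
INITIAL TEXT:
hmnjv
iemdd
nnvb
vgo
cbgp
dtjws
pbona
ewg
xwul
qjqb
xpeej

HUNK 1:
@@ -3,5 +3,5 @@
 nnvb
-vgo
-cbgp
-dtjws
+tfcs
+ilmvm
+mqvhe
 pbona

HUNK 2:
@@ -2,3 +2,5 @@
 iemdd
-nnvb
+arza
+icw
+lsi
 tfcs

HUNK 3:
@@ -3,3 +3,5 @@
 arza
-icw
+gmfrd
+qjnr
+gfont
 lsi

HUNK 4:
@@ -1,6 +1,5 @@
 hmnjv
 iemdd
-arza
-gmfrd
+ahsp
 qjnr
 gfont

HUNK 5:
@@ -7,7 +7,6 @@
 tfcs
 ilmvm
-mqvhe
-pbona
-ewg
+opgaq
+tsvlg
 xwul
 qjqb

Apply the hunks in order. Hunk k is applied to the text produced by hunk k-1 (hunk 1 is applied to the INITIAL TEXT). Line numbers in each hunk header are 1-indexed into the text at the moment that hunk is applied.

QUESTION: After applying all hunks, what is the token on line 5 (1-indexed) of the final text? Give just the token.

Hunk 1: at line 3 remove [vgo,cbgp,dtjws] add [tfcs,ilmvm,mqvhe] -> 11 lines: hmnjv iemdd nnvb tfcs ilmvm mqvhe pbona ewg xwul qjqb xpeej
Hunk 2: at line 2 remove [nnvb] add [arza,icw,lsi] -> 13 lines: hmnjv iemdd arza icw lsi tfcs ilmvm mqvhe pbona ewg xwul qjqb xpeej
Hunk 3: at line 3 remove [icw] add [gmfrd,qjnr,gfont] -> 15 lines: hmnjv iemdd arza gmfrd qjnr gfont lsi tfcs ilmvm mqvhe pbona ewg xwul qjqb xpeej
Hunk 4: at line 1 remove [arza,gmfrd] add [ahsp] -> 14 lines: hmnjv iemdd ahsp qjnr gfont lsi tfcs ilmvm mqvhe pbona ewg xwul qjqb xpeej
Hunk 5: at line 7 remove [mqvhe,pbona,ewg] add [opgaq,tsvlg] -> 13 lines: hmnjv iemdd ahsp qjnr gfont lsi tfcs ilmvm opgaq tsvlg xwul qjqb xpeej
Final line 5: gfont

Answer: gfont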